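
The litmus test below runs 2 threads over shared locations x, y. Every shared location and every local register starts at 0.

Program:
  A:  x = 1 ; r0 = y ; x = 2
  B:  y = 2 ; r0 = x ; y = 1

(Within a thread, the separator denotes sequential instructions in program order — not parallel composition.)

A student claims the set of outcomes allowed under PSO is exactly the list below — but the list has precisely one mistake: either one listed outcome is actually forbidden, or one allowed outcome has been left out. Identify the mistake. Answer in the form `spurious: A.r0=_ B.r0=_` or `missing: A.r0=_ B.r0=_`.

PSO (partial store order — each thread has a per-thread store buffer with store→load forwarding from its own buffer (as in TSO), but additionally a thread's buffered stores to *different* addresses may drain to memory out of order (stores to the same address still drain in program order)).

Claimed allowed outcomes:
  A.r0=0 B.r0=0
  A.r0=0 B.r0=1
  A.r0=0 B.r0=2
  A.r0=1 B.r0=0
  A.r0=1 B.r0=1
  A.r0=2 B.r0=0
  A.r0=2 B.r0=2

missing: A.r0=2 B.r0=1

outcome vector order: (A.r0,B.r0)
PSO: 8 outcomes — {(0,0) (0,1) (0,2) (1,0) (1,1) (2,0) (2,1) (2,2)}
PSO∖claimed = {(2,1)}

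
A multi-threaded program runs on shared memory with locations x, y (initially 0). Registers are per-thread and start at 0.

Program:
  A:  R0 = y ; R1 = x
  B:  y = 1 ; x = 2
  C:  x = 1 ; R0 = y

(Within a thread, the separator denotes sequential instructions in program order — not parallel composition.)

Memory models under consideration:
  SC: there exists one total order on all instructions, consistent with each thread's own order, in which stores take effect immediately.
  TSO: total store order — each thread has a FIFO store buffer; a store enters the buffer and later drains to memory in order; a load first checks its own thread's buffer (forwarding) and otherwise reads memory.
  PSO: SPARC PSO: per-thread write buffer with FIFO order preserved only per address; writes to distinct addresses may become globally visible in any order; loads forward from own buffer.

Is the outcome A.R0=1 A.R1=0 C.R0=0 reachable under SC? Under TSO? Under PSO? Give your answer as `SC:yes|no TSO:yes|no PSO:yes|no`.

SC:no TSO:yes PSO:yes

outcome vector order: (A.R0,A.R1,C.R0)
under SC → 0/0/0 0/0/1 0/1/0 0/1/1 0/2/0 0/2/1 1/0/1 1/1/0 1/1/1 1/2/0 1/2/1
under TSO → 0/0/0 0/0/1 0/1/0 0/1/1 0/2/0 0/2/1 1/0/0 1/0/1 1/1/0 1/1/1 1/2/0 1/2/1
under PSO → 0/0/0 0/0/1 0/1/0 0/1/1 0/2/0 0/2/1 1/0/0 1/0/1 1/1/0 1/1/1 1/2/0 1/2/1
target 1/0/0 ∈ {TSO,PSO}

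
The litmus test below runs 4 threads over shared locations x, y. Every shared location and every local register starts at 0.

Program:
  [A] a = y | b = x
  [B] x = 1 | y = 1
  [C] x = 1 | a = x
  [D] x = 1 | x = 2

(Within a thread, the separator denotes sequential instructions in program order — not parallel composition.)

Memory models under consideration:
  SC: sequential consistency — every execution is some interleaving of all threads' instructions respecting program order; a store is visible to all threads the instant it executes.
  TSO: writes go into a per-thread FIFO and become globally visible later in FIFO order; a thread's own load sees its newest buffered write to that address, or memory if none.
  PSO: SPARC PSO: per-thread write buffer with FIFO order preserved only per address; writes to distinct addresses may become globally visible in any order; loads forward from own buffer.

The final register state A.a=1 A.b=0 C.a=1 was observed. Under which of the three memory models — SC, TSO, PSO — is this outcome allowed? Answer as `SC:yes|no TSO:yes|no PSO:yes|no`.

outcome vector order: (A.a,A.b,C.a)
SC (10): (0,0,1), (0,0,2), (0,1,1), (0,1,2), (0,2,1), (0,2,2), (1,1,1), (1,1,2), (1,2,1), (1,2,2)
TSO (10): (0,0,1), (0,0,2), (0,1,1), (0,1,2), (0,2,1), (0,2,2), (1,1,1), (1,1,2), (1,2,1), (1,2,2)
PSO (12): (0,0,1), (0,0,2), (0,1,1), (0,1,2), (0,2,1), (0,2,2), (1,0,1), (1,0,2), (1,1,1), (1,1,2), (1,2,1), (1,2,2)
target (1,0,1) ∈ {PSO}

SC:no TSO:no PSO:yes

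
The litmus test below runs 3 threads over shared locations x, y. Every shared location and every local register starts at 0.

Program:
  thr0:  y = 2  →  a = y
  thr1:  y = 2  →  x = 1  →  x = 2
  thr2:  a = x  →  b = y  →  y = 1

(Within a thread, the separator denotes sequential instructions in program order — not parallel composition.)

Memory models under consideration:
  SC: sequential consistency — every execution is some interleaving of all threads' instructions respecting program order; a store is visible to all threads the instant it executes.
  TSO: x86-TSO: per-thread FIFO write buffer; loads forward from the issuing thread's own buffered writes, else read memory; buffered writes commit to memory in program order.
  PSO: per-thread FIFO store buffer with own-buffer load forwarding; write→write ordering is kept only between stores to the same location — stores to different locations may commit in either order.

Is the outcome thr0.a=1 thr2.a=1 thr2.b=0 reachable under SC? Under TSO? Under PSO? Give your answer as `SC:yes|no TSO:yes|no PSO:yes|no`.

SC:no TSO:no PSO:yes

outcome vector order: (thr0.a,thr2.a,thr2.b)
under SC → (1,0,0) (1,0,2) (1,1,2) (1,2,2) (2,0,0) (2,0,2) (2,1,2) (2,2,2)
under TSO → (1,0,0) (1,0,2) (1,1,2) (1,2,2) (2,0,0) (2,0,2) (2,1,2) (2,2,2)
under PSO → (1,0,0) (1,0,2) (1,1,0) (1,1,2) (1,2,0) (1,2,2) (2,0,0) (2,0,2) (2,1,0) (2,1,2) (2,2,0) (2,2,2)
target (1,1,0) ∈ {PSO}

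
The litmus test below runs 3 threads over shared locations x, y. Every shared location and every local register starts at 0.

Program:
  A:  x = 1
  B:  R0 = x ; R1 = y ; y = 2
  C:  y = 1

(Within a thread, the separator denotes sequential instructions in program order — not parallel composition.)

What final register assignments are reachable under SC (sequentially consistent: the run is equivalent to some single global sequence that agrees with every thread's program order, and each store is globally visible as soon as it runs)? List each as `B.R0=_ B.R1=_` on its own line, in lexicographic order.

B.R0=0 B.R1=0
B.R0=0 B.R1=1
B.R0=1 B.R1=0
B.R0=1 B.R1=1

outcome vector order: (B.R0,B.R1)
|SC outcomes| = 4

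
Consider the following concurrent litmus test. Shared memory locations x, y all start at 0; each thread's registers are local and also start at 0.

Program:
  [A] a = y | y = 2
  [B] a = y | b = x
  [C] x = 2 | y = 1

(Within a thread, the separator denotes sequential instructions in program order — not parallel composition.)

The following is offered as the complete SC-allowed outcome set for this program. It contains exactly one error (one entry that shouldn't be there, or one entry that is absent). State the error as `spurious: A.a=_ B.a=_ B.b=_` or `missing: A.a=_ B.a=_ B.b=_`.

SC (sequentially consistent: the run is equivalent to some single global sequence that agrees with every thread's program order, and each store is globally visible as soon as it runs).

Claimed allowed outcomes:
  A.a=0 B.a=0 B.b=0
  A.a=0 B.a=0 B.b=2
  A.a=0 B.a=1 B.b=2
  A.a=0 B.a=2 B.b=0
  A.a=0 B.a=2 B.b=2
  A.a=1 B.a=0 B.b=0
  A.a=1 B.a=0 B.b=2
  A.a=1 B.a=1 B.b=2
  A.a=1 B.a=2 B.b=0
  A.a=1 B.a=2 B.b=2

outcome vector order: (A.a,B.a,B.b)
SC (9): 000, 002, 012, 020, 022, 100, 102, 112, 122
claimed∖SC = {120}

spurious: A.a=1 B.a=2 B.b=0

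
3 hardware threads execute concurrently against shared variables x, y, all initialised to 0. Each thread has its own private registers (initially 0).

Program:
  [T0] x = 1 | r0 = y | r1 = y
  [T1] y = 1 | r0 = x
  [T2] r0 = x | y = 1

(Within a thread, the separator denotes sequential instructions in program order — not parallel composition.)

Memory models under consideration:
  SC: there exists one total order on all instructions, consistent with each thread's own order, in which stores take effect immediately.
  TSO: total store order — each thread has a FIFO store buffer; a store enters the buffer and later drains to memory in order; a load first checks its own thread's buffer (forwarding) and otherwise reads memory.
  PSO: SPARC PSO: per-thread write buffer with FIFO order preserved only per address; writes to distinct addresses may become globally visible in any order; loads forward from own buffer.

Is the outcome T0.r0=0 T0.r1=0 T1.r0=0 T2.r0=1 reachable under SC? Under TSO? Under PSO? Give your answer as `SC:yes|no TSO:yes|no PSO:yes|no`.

outcome vector order: (T0.r0,T0.r1,T1.r0,T2.r0)
under SC → (0,0,1,0); (0,0,1,1); (0,1,1,0); (0,1,1,1); (1,1,0,0); (1,1,0,1); (1,1,1,0); (1,1,1,1)
under TSO → (0,0,0,0); (0,0,0,1); (0,0,1,0); (0,0,1,1); (0,1,0,0); (0,1,0,1); (0,1,1,0); (0,1,1,1); (1,1,0,0); (1,1,0,1); (1,1,1,0); (1,1,1,1)
under PSO → (0,0,0,0); (0,0,0,1); (0,0,1,0); (0,0,1,1); (0,1,0,0); (0,1,0,1); (0,1,1,0); (0,1,1,1); (1,1,0,0); (1,1,0,1); (1,1,1,0); (1,1,1,1)
target (0,0,0,1) ∈ {TSO,PSO}

SC:no TSO:yes PSO:yes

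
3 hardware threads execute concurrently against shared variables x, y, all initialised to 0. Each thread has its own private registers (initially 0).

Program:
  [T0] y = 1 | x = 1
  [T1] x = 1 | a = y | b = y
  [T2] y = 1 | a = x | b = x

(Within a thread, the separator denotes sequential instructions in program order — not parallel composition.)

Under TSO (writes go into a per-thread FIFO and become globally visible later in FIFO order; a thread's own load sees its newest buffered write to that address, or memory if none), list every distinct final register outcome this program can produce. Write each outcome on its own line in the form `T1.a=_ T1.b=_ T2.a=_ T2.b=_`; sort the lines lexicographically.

outcome vector order: (T1.a,T1.b,T2.a,T2.b)
|TSO outcomes| = 9

T1.a=0 T1.b=0 T2.a=0 T2.b=0
T1.a=0 T1.b=0 T2.a=0 T2.b=1
T1.a=0 T1.b=0 T2.a=1 T2.b=1
T1.a=0 T1.b=1 T2.a=0 T2.b=0
T1.a=0 T1.b=1 T2.a=0 T2.b=1
T1.a=0 T1.b=1 T2.a=1 T2.b=1
T1.a=1 T1.b=1 T2.a=0 T2.b=0
T1.a=1 T1.b=1 T2.a=0 T2.b=1
T1.a=1 T1.b=1 T2.a=1 T2.b=1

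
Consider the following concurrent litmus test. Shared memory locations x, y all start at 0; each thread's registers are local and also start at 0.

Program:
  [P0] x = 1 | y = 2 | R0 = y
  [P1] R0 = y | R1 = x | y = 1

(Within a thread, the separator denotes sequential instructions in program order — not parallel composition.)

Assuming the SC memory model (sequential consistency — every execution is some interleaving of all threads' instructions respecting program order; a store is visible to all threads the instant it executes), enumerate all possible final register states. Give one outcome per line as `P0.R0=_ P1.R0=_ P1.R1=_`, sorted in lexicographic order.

P0.R0=1 P1.R0=0 P1.R1=0
P0.R0=1 P1.R0=0 P1.R1=1
P0.R0=1 P1.R0=2 P1.R1=1
P0.R0=2 P1.R0=0 P1.R1=0
P0.R0=2 P1.R0=0 P1.R1=1
P0.R0=2 P1.R0=2 P1.R1=1

outcome vector order: (P0.R0,P1.R0,P1.R1)
|SC outcomes| = 6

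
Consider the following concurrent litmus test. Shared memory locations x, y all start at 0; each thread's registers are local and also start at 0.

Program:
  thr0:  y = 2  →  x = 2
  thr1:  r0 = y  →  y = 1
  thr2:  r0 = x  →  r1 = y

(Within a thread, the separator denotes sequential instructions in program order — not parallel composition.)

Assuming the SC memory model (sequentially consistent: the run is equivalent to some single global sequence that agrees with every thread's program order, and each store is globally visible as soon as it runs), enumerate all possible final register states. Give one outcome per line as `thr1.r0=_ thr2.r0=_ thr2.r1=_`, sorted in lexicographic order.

outcome vector order: (thr1.r0,thr2.r0,thr2.r1)
|SC outcomes| = 10

thr1.r0=0 thr2.r0=0 thr2.r1=0
thr1.r0=0 thr2.r0=0 thr2.r1=1
thr1.r0=0 thr2.r0=0 thr2.r1=2
thr1.r0=0 thr2.r0=2 thr2.r1=1
thr1.r0=0 thr2.r0=2 thr2.r1=2
thr1.r0=2 thr2.r0=0 thr2.r1=0
thr1.r0=2 thr2.r0=0 thr2.r1=1
thr1.r0=2 thr2.r0=0 thr2.r1=2
thr1.r0=2 thr2.r0=2 thr2.r1=1
thr1.r0=2 thr2.r0=2 thr2.r1=2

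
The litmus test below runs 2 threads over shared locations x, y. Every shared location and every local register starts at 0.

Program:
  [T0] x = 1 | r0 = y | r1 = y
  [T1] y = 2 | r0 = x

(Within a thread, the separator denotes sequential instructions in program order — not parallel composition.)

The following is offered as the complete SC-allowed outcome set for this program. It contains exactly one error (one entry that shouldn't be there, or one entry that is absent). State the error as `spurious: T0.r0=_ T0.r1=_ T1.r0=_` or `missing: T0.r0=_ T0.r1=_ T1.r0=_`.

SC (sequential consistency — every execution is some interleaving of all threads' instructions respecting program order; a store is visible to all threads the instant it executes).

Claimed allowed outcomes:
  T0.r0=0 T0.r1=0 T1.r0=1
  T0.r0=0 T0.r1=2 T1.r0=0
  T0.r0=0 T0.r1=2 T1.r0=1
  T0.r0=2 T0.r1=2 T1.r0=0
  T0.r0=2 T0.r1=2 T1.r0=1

spurious: T0.r0=0 T0.r1=2 T1.r0=0

outcome vector order: (T0.r0,T0.r1,T1.r0)
SC (4): (0,0,1), (0,2,1), (2,2,0), (2,2,1)
claimed∖SC = {(0,2,0)}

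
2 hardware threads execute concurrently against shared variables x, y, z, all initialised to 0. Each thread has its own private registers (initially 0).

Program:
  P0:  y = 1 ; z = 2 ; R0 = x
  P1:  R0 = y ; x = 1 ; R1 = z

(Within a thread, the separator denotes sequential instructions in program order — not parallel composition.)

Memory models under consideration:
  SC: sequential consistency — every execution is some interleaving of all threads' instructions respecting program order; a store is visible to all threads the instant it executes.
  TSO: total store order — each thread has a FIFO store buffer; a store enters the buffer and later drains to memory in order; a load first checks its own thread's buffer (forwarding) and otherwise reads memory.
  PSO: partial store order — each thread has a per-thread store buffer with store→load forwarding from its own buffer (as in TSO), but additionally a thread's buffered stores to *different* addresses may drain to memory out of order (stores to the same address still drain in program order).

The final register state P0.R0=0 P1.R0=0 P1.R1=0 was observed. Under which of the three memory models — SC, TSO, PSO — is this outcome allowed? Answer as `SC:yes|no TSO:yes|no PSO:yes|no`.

SC:no TSO:yes PSO:yes

outcome vector order: (P0.R0,P1.R0,P1.R1)
under SC → (0,0,2); (0,1,2); (1,0,0); (1,0,2); (1,1,0); (1,1,2)
under TSO → (0,0,0); (0,0,2); (0,1,0); (0,1,2); (1,0,0); (1,0,2); (1,1,0); (1,1,2)
under PSO → (0,0,0); (0,0,2); (0,1,0); (0,1,2); (1,0,0); (1,0,2); (1,1,0); (1,1,2)
target (0,0,0) ∈ {TSO,PSO}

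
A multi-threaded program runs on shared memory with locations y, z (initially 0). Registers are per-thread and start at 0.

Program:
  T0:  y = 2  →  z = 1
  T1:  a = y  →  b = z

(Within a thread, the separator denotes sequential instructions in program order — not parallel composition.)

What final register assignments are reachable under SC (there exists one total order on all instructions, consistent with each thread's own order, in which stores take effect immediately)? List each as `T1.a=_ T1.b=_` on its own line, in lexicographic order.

outcome vector order: (T1.a,T1.b)
|SC outcomes| = 4

T1.a=0 T1.b=0
T1.a=0 T1.b=1
T1.a=2 T1.b=0
T1.a=2 T1.b=1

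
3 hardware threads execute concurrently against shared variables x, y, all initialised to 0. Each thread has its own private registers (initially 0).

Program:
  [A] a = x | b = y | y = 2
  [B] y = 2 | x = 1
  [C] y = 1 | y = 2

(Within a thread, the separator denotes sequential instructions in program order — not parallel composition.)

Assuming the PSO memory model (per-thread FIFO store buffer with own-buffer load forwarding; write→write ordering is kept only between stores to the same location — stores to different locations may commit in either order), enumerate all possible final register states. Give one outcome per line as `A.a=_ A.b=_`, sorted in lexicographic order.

outcome vector order: (A.a,A.b)
|PSO outcomes| = 6

A.a=0 A.b=0
A.a=0 A.b=1
A.a=0 A.b=2
A.a=1 A.b=0
A.a=1 A.b=1
A.a=1 A.b=2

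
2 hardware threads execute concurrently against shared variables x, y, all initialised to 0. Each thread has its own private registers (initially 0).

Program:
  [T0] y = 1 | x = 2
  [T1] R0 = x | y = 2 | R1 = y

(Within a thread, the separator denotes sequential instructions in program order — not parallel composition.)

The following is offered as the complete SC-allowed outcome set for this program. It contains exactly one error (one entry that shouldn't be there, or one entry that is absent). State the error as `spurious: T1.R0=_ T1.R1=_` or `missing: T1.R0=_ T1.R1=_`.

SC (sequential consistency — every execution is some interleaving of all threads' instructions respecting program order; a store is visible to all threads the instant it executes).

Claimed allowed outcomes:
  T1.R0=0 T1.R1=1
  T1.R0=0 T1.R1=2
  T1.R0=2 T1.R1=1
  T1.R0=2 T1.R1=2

spurious: T1.R0=2 T1.R1=1

outcome vector order: (T1.R0,T1.R1)
SC: 3 outcomes — {01, 02, 22}
claimed∖SC = {21}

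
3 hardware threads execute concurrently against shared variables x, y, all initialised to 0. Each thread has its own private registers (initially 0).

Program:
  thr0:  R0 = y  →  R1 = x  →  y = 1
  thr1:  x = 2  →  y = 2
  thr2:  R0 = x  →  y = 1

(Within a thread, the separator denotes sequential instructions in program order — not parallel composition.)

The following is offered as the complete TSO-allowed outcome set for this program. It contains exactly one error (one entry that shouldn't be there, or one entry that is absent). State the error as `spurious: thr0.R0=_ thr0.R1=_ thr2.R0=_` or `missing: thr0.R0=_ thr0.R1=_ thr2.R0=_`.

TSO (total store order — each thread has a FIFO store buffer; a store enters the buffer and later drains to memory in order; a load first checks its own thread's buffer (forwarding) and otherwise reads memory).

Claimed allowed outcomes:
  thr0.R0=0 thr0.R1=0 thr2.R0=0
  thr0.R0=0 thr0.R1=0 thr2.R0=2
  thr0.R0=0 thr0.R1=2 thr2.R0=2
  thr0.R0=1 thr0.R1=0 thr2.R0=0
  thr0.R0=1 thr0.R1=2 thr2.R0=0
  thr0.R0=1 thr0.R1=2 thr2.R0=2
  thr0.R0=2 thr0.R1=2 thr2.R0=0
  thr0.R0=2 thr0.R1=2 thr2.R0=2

outcome vector order: (thr0.R0,thr0.R1,thr2.R0)
under TSO → <0 0 0>, <0 0 2>, <0 2 0>, <0 2 2>, <1 0 0>, <1 2 0>, <1 2 2>, <2 2 0>, <2 2 2>
TSO∖claimed = {<0 2 0>}

missing: thr0.R0=0 thr0.R1=2 thr2.R0=0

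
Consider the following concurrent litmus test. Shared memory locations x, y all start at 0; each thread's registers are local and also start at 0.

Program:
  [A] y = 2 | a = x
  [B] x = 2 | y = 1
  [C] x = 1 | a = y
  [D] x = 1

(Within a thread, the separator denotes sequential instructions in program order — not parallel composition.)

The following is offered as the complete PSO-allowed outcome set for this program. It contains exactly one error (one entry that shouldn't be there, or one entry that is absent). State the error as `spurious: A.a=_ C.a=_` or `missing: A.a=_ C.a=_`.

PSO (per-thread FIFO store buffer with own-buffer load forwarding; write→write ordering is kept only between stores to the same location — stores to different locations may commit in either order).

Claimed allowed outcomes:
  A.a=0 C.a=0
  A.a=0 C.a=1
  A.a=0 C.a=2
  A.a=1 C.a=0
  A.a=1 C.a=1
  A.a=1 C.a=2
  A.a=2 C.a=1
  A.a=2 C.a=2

missing: A.a=2 C.a=0

outcome vector order: (A.a,C.a)
under PSO → <0 0>; <0 1>; <0 2>; <1 0>; <1 1>; <1 2>; <2 0>; <2 1>; <2 2>
PSO∖claimed = {<2 0>}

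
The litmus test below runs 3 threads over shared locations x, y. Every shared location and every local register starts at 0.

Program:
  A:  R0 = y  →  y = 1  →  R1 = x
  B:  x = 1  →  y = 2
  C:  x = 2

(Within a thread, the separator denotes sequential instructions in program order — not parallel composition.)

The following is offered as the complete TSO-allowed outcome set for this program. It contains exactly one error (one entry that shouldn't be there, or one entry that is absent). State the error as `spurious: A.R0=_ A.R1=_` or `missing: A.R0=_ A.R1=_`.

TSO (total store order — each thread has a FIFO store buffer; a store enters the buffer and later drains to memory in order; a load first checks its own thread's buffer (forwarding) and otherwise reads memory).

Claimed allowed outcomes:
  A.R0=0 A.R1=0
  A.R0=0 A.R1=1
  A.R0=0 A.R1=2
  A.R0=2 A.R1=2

missing: A.R0=2 A.R1=1

outcome vector order: (A.R0,A.R1)
under TSO → (0,0); (0,1); (0,2); (2,1); (2,2)
TSO∖claimed = {(2,1)}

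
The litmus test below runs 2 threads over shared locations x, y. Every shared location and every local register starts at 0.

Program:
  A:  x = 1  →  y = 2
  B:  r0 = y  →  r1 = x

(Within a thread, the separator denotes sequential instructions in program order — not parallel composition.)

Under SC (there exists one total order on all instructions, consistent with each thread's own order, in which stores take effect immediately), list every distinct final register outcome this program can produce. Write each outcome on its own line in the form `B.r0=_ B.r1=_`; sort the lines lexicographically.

B.r0=0 B.r1=0
B.r0=0 B.r1=1
B.r0=2 B.r1=1

outcome vector order: (B.r0,B.r1)
|SC outcomes| = 3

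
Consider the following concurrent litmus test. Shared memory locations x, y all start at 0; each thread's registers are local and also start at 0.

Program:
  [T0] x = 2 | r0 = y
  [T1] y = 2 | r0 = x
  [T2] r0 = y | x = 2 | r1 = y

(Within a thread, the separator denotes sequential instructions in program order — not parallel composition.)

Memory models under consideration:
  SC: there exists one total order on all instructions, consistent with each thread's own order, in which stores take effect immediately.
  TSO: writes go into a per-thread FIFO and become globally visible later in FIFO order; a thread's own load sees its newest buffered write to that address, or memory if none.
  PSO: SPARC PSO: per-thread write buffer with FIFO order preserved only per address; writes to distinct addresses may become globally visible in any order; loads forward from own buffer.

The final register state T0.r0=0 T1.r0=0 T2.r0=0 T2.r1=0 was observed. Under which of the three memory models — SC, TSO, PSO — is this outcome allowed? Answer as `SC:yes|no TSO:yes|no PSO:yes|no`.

outcome vector order: (T0.r0,T1.r0,T2.r0,T2.r1)
[SC] allowed = {(0,2,0,0) (0,2,0,2) (0,2,2,2) (2,0,0,2) (2,0,2,2) (2,2,0,0) (2,2,0,2) (2,2,2,2)}
[TSO] allowed = {(0,0,0,0) (0,0,0,2) (0,0,2,2) (0,2,0,0) (0,2,0,2) (0,2,2,2) (2,0,0,0) (2,0,0,2) (2,0,2,2) (2,2,0,0) (2,2,0,2) (2,2,2,2)}
[PSO] allowed = {(0,0,0,0) (0,0,0,2) (0,0,2,2) (0,2,0,0) (0,2,0,2) (0,2,2,2) (2,0,0,0) (2,0,0,2) (2,0,2,2) (2,2,0,0) (2,2,0,2) (2,2,2,2)}
target (0,0,0,0) ∈ {TSO,PSO}

SC:no TSO:yes PSO:yes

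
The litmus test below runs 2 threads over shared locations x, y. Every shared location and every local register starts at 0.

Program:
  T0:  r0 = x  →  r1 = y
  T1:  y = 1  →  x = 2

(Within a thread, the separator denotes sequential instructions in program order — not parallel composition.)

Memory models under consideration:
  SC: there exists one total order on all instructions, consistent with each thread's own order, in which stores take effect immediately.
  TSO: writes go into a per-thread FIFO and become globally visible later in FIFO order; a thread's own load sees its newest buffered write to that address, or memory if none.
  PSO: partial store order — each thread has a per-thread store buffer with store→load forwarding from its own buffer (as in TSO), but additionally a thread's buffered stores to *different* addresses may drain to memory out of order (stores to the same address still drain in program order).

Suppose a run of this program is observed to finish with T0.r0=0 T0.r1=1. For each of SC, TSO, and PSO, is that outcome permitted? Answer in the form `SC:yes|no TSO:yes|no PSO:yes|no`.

outcome vector order: (T0.r0,T0.r1)
SC (3): (0,0), (0,1), (2,1)
TSO (3): (0,0), (0,1), (2,1)
PSO (4): (0,0), (0,1), (2,0), (2,1)
target (0,1) ∈ {SC,TSO,PSO}

SC:yes TSO:yes PSO:yes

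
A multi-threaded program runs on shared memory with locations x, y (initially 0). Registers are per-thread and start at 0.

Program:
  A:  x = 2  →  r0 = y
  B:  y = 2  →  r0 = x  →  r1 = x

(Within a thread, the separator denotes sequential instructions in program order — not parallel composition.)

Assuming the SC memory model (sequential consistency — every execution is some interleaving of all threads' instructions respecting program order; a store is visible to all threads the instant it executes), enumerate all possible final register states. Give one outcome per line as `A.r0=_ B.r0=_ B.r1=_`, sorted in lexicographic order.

outcome vector order: (A.r0,B.r0,B.r1)
|SC outcomes| = 4

A.r0=0 B.r0=2 B.r1=2
A.r0=2 B.r0=0 B.r1=0
A.r0=2 B.r0=0 B.r1=2
A.r0=2 B.r0=2 B.r1=2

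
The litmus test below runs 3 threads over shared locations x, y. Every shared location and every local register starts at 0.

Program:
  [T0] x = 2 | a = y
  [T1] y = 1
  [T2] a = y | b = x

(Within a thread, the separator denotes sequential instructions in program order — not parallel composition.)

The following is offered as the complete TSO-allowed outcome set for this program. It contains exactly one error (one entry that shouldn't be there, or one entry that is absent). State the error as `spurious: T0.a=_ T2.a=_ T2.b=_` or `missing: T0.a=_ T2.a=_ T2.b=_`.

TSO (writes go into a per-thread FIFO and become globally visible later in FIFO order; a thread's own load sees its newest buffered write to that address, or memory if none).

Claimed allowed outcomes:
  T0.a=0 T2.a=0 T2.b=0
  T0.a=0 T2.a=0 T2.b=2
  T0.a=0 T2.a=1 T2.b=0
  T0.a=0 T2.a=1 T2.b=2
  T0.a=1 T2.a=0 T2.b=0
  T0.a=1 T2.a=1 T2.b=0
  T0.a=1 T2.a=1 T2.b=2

missing: T0.a=1 T2.a=0 T2.b=2

outcome vector order: (T0.a,T2.a,T2.b)
TSO (8): <0 0 0>, <0 0 2>, <0 1 0>, <0 1 2>, <1 0 0>, <1 0 2>, <1 1 0>, <1 1 2>
TSO∖claimed = {<1 0 2>}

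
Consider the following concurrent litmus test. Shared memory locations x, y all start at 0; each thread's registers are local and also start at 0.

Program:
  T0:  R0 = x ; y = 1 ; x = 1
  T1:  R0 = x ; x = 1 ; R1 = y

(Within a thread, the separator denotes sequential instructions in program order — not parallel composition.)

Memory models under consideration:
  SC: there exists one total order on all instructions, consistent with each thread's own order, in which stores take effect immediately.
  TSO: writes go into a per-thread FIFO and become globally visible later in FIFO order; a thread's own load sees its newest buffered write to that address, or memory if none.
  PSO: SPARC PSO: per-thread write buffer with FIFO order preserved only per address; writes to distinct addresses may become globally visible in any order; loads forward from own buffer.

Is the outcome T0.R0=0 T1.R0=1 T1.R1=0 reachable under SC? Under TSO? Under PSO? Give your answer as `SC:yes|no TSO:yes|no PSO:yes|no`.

SC:no TSO:no PSO:yes

outcome vector order: (T0.R0,T1.R0,T1.R1)
under SC → <0 0 0>; <0 0 1>; <0 1 1>; <1 0 0>; <1 0 1>
under TSO → <0 0 0>; <0 0 1>; <0 1 1>; <1 0 0>; <1 0 1>
under PSO → <0 0 0>; <0 0 1>; <0 1 0>; <0 1 1>; <1 0 0>; <1 0 1>
target <0 1 0> ∈ {PSO}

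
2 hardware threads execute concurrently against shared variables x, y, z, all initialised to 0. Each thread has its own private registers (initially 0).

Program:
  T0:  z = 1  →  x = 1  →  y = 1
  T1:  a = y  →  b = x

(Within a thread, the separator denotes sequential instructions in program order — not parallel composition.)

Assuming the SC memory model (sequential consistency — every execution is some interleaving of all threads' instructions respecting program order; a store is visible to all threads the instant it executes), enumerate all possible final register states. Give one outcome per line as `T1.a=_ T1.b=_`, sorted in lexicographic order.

T1.a=0 T1.b=0
T1.a=0 T1.b=1
T1.a=1 T1.b=1

outcome vector order: (T1.a,T1.b)
|SC outcomes| = 3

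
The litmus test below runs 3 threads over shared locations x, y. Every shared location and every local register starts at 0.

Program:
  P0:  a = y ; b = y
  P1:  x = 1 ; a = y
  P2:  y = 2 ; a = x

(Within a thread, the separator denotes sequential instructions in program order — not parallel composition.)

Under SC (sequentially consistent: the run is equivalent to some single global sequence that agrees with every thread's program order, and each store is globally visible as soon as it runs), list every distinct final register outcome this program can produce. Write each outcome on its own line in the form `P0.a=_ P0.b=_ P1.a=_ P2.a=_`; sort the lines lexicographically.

P0.a=0 P0.b=0 P1.a=0 P2.a=1
P0.a=0 P0.b=0 P1.a=2 P2.a=0
P0.a=0 P0.b=0 P1.a=2 P2.a=1
P0.a=0 P0.b=2 P1.a=0 P2.a=1
P0.a=0 P0.b=2 P1.a=2 P2.a=0
P0.a=0 P0.b=2 P1.a=2 P2.a=1
P0.a=2 P0.b=2 P1.a=0 P2.a=1
P0.a=2 P0.b=2 P1.a=2 P2.a=0
P0.a=2 P0.b=2 P1.a=2 P2.a=1

outcome vector order: (P0.a,P0.b,P1.a,P2.a)
|SC outcomes| = 9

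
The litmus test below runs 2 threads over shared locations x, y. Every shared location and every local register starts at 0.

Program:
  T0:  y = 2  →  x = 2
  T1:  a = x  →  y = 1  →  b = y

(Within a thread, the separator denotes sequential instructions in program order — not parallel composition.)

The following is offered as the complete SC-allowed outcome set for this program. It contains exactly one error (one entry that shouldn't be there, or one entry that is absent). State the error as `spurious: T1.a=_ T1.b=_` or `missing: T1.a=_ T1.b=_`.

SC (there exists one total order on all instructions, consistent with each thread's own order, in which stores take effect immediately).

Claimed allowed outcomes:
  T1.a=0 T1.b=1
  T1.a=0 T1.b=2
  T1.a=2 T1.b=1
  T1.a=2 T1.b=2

outcome vector order: (T1.a,T1.b)
under SC → (0,1); (0,2); (2,1)
claimed∖SC = {(2,2)}

spurious: T1.a=2 T1.b=2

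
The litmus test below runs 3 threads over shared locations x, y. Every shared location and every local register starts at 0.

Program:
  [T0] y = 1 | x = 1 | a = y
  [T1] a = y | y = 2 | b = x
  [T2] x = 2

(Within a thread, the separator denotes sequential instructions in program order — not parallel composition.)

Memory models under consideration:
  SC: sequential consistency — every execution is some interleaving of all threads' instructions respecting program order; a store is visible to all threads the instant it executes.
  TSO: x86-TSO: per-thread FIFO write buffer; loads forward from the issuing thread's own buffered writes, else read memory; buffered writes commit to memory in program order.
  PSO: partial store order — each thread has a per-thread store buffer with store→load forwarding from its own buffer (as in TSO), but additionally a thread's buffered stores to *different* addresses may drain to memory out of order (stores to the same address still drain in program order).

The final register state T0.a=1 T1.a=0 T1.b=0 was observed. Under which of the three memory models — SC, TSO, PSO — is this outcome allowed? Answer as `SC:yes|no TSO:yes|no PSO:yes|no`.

SC:yes TSO:yes PSO:yes

outcome vector order: (T0.a,T1.a,T1.b)
SC (11): (1,0,0); (1,0,1); (1,0,2); (1,1,1); (1,1,2); (2,0,0); (2,0,1); (2,0,2); (2,1,0); (2,1,1); (2,1,2)
TSO (12): (1,0,0); (1,0,1); (1,0,2); (1,1,0); (1,1,1); (1,1,2); (2,0,0); (2,0,1); (2,0,2); (2,1,0); (2,1,1); (2,1,2)
PSO (12): (1,0,0); (1,0,1); (1,0,2); (1,1,0); (1,1,1); (1,1,2); (2,0,0); (2,0,1); (2,0,2); (2,1,0); (2,1,1); (2,1,2)
target (1,0,0) ∈ {SC,TSO,PSO}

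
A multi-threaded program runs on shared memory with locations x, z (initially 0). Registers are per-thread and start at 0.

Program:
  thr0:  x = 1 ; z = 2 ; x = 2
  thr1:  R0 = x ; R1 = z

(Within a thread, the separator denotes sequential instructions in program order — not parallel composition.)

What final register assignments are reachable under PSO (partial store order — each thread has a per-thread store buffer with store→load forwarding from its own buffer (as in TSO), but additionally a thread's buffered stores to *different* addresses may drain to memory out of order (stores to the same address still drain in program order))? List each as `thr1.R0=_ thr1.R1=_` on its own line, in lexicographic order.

outcome vector order: (thr1.R0,thr1.R1)
|PSO outcomes| = 6

thr1.R0=0 thr1.R1=0
thr1.R0=0 thr1.R1=2
thr1.R0=1 thr1.R1=0
thr1.R0=1 thr1.R1=2
thr1.R0=2 thr1.R1=0
thr1.R0=2 thr1.R1=2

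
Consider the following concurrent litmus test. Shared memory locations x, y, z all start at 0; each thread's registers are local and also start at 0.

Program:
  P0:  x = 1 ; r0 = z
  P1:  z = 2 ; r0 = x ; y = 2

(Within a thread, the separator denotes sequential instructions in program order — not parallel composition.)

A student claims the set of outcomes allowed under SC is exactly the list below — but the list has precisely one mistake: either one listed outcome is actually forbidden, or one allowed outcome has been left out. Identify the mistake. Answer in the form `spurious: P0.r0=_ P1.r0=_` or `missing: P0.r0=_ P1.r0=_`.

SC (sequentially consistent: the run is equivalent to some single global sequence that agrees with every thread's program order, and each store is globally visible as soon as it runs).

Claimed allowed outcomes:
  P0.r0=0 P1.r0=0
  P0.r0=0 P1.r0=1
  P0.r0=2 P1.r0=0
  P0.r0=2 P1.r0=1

spurious: P0.r0=0 P1.r0=0

outcome vector order: (P0.r0,P1.r0)
[SC] allowed = {0/1, 2/0, 2/1}
claimed∖SC = {0/0}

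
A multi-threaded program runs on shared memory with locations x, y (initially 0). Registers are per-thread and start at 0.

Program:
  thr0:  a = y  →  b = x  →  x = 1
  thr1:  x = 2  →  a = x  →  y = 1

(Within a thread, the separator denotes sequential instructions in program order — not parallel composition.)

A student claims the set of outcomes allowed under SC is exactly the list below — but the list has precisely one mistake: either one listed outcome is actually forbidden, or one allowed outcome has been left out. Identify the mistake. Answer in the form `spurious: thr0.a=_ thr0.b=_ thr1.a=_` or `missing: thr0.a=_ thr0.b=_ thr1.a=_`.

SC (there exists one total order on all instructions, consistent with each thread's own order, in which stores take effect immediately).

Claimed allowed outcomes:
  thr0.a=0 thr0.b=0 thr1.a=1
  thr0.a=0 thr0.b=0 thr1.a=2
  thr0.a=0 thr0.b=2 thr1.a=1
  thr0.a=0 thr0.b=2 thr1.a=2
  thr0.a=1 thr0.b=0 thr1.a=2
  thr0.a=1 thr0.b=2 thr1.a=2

spurious: thr0.a=1 thr0.b=0 thr1.a=2

outcome vector order: (thr0.a,thr0.b,thr1.a)
[SC] allowed = {0/0/1 0/0/2 0/2/1 0/2/2 1/2/2}
claimed∖SC = {1/0/2}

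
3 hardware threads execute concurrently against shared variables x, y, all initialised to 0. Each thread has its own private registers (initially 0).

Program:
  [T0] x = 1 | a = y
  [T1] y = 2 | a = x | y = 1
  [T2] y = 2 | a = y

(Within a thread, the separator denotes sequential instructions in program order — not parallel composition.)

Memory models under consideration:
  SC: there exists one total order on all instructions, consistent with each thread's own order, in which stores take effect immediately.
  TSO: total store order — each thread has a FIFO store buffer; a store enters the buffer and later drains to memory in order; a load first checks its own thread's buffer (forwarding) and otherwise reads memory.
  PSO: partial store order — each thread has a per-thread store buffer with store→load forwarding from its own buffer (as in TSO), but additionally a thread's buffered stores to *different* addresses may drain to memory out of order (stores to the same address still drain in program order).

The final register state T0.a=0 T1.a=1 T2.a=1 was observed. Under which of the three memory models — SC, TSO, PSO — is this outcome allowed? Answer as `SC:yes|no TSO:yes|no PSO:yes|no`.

SC:yes TSO:yes PSO:yes

outcome vector order: (T0.a,T1.a,T2.a)
[SC] allowed = {011; 012; 101; 102; 111; 112; 201; 202; 211; 212}
[TSO] allowed = {001; 002; 011; 012; 101; 102; 111; 112; 201; 202; 211; 212}
[PSO] allowed = {001; 002; 011; 012; 101; 102; 111; 112; 201; 202; 211; 212}
target 011 ∈ {SC,TSO,PSO}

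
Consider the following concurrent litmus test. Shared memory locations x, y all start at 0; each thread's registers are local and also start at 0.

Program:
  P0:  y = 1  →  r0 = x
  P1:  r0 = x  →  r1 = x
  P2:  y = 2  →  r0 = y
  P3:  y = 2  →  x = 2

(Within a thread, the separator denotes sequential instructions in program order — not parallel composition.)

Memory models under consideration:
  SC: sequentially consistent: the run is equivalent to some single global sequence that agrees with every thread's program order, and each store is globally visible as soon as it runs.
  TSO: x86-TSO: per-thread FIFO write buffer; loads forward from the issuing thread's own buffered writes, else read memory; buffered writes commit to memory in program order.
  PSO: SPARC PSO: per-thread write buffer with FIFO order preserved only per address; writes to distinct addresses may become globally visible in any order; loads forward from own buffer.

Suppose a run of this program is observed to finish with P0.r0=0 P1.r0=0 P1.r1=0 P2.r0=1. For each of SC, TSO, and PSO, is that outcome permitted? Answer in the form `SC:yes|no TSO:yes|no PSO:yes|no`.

SC:yes TSO:yes PSO:yes

outcome vector order: (P0.r0,P1.r0,P1.r1,P2.r0)
SC (12): 0001; 0002; 0021; 0022; 0221; 0222; 2001; 2002; 2021; 2022; 2221; 2222
TSO (12): 0001; 0002; 0021; 0022; 0221; 0222; 2001; 2002; 2021; 2022; 2221; 2222
PSO (12): 0001; 0002; 0021; 0022; 0221; 0222; 2001; 2002; 2021; 2022; 2221; 2222
target 0001 ∈ {SC,TSO,PSO}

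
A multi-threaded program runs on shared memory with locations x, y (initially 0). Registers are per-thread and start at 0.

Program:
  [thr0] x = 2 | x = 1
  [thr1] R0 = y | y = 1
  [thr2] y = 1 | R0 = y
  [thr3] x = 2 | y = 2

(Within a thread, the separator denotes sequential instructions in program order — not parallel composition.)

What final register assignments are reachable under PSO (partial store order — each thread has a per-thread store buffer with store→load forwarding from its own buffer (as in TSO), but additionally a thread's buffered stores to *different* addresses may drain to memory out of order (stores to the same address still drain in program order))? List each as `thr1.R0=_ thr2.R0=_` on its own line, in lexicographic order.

outcome vector order: (thr1.R0,thr2.R0)
|PSO outcomes| = 6

thr1.R0=0 thr2.R0=1
thr1.R0=0 thr2.R0=2
thr1.R0=1 thr2.R0=1
thr1.R0=1 thr2.R0=2
thr1.R0=2 thr2.R0=1
thr1.R0=2 thr2.R0=2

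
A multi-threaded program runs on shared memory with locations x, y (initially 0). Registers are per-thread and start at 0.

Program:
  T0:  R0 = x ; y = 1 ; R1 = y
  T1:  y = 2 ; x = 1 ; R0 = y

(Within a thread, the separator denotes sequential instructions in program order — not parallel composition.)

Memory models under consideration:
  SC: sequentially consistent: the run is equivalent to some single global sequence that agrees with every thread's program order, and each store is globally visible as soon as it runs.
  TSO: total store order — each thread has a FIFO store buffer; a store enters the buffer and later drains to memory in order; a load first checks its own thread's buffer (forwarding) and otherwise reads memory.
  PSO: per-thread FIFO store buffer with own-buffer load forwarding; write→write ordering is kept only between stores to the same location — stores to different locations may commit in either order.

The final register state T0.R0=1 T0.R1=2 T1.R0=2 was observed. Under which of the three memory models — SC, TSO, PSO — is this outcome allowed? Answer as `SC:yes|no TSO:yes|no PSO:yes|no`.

SC:no TSO:no PSO:yes

outcome vector order: (T0.R0,T0.R1,T1.R0)
under SC → 0/1/1; 0/1/2; 0/2/2; 1/1/1; 1/1/2
under TSO → 0/1/1; 0/1/2; 0/2/2; 1/1/1; 1/1/2
under PSO → 0/1/1; 0/1/2; 0/2/2; 1/1/1; 1/1/2; 1/2/2
target 1/2/2 ∈ {PSO}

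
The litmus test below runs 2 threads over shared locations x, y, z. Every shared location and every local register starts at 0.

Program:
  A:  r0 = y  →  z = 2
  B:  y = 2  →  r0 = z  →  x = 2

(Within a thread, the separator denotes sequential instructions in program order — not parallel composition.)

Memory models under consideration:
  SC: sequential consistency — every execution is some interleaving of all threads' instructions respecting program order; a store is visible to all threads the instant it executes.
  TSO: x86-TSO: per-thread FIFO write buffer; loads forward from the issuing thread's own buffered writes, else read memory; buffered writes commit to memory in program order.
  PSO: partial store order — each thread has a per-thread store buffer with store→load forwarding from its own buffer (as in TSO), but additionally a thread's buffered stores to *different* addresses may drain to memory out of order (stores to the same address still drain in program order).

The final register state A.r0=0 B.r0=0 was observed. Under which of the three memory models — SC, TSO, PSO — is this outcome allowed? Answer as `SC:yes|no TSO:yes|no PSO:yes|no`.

outcome vector order: (A.r0,B.r0)
under SC → 00, 02, 20, 22
under TSO → 00, 02, 20, 22
under PSO → 00, 02, 20, 22
target 00 ∈ {SC,TSO,PSO}

SC:yes TSO:yes PSO:yes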